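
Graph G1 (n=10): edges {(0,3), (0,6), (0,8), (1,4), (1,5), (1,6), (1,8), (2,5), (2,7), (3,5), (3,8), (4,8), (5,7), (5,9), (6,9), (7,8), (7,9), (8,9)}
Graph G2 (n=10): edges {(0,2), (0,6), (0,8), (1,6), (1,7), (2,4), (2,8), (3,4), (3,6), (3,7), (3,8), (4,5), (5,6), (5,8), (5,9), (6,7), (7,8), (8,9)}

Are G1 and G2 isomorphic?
Yes, isomorphic

The graphs are isomorphic.
One valid mapping φ: V(G1) → V(G2): 0→2, 1→5, 2→1, 3→0, 4→9, 5→6, 6→4, 7→7, 8→8, 9→3

Verify φ preserves adjacency — for each edge of G1, its image is an edge of G2:
  (0,3) → (φ(0),φ(3)) = (0,2) ∈ E(G2) ✓
  (0,6) → (φ(0),φ(6)) = (2,4) ∈ E(G2) ✓
  (0,8) → (φ(0),φ(8)) = (2,8) ∈ E(G2) ✓
  (1,4) → (φ(1),φ(4)) = (5,9) ∈ E(G2) ✓
  (1,5) → (φ(1),φ(5)) = (5,6) ∈ E(G2) ✓
  (1,6) → (φ(1),φ(6)) = (4,5) ∈ E(G2) ✓
  (1,8) → (φ(1),φ(8)) = (5,8) ∈ E(G2) ✓
  (2,5) → (φ(2),φ(5)) = (1,6) ∈ E(G2) ✓
  (2,7) → (φ(2),φ(7)) = (1,7) ∈ E(G2) ✓
  (3,5) → (φ(3),φ(5)) = (0,6) ∈ E(G2) ✓
  (3,8) → (φ(3),φ(8)) = (0,8) ∈ E(G2) ✓
  (4,8) → (φ(4),φ(8)) = (8,9) ∈ E(G2) ✓
  (5,7) → (φ(5),φ(7)) = (6,7) ∈ E(G2) ✓
  (5,9) → (φ(5),φ(9)) = (3,6) ∈ E(G2) ✓
  (6,9) → (φ(6),φ(9)) = (3,4) ∈ E(G2) ✓
  (7,8) → (φ(7),φ(8)) = (7,8) ∈ E(G2) ✓
  (7,9) → (φ(7),φ(9)) = (3,7) ∈ E(G2) ✓
  (8,9) → (φ(8),φ(9)) = (3,8) ∈ E(G2) ✓
All 18 edges of G1 map to edges of G2, and |E(G1)| = |E(G2)| = 18, so φ is a bijection on edges as well as vertices. Hence G1 ≅ G2.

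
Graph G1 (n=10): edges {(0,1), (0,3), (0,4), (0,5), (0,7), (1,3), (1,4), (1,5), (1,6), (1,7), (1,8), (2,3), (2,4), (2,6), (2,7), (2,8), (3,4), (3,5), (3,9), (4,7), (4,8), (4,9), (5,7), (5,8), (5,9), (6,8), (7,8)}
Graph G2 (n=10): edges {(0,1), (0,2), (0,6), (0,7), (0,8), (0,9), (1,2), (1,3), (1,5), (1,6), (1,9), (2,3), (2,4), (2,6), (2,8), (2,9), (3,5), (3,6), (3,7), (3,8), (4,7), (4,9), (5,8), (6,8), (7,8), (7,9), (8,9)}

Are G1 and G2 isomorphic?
Yes, isomorphic

The graphs are isomorphic.
One valid mapping φ: V(G1) → V(G2): 0→6, 1→2, 2→7, 3→3, 4→8, 5→1, 6→4, 7→0, 8→9, 9→5

Verify φ preserves adjacency — for each edge of G1, its image is an edge of G2:
  (0,1) → (φ(0),φ(1)) = (2,6) ∈ E(G2) ✓
  (0,3) → (φ(0),φ(3)) = (3,6) ∈ E(G2) ✓
  (0,4) → (φ(0),φ(4)) = (6,8) ∈ E(G2) ✓
  (0,5) → (φ(0),φ(5)) = (1,6) ∈ E(G2) ✓
  (0,7) → (φ(0),φ(7)) = (0,6) ∈ E(G2) ✓
  (1,3) → (φ(1),φ(3)) = (2,3) ∈ E(G2) ✓
  (1,4) → (φ(1),φ(4)) = (2,8) ∈ E(G2) ✓
  (1,5) → (φ(1),φ(5)) = (1,2) ∈ E(G2) ✓
  (1,6) → (φ(1),φ(6)) = (2,4) ∈ E(G2) ✓
  (1,7) → (φ(1),φ(7)) = (0,2) ∈ E(G2) ✓
  (1,8) → (φ(1),φ(8)) = (2,9) ∈ E(G2) ✓
  (2,3) → (φ(2),φ(3)) = (3,7) ∈ E(G2) ✓
  (2,4) → (φ(2),φ(4)) = (7,8) ∈ E(G2) ✓
  (2,6) → (φ(2),φ(6)) = (4,7) ∈ E(G2) ✓
  (2,7) → (φ(2),φ(7)) = (0,7) ∈ E(G2) ✓
  (2,8) → (φ(2),φ(8)) = (7,9) ∈ E(G2) ✓
  (3,4) → (φ(3),φ(4)) = (3,8) ∈ E(G2) ✓
  (3,5) → (φ(3),φ(5)) = (1,3) ∈ E(G2) ✓
  (3,9) → (φ(3),φ(9)) = (3,5) ∈ E(G2) ✓
  (4,7) → (φ(4),φ(7)) = (0,8) ∈ E(G2) ✓
  (4,8) → (φ(4),φ(8)) = (8,9) ∈ E(G2) ✓
  (4,9) → (φ(4),φ(9)) = (5,8) ∈ E(G2) ✓
  (5,7) → (φ(5),φ(7)) = (0,1) ∈ E(G2) ✓
  (5,8) → (φ(5),φ(8)) = (1,9) ∈ E(G2) ✓
  (5,9) → (φ(5),φ(9)) = (1,5) ∈ E(G2) ✓
  (6,8) → (φ(6),φ(8)) = (4,9) ∈ E(G2) ✓
  (7,8) → (φ(7),φ(8)) = (0,9) ∈ E(G2) ✓
All 27 edges of G1 map to edges of G2, and |E(G1)| = |E(G2)| = 27, so φ is a bijection on edges as well as vertices. Hence G1 ≅ G2.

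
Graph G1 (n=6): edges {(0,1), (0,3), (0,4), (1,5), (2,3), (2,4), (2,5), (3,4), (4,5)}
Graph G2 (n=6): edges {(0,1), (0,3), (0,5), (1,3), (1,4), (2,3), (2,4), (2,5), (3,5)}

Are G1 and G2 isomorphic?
Yes, isomorphic

The graphs are isomorphic.
One valid mapping φ: V(G1) → V(G2): 0→1, 1→4, 2→5, 3→0, 4→3, 5→2

Verify φ preserves adjacency — for each edge of G1, its image is an edge of G2:
  (0,1) → (φ(0),φ(1)) = (1,4) ∈ E(G2) ✓
  (0,3) → (φ(0),φ(3)) = (0,1) ∈ E(G2) ✓
  (0,4) → (φ(0),φ(4)) = (1,3) ∈ E(G2) ✓
  (1,5) → (φ(1),φ(5)) = (2,4) ∈ E(G2) ✓
  (2,3) → (φ(2),φ(3)) = (0,5) ∈ E(G2) ✓
  (2,4) → (φ(2),φ(4)) = (3,5) ∈ E(G2) ✓
  (2,5) → (φ(2),φ(5)) = (2,5) ∈ E(G2) ✓
  (3,4) → (φ(3),φ(4)) = (0,3) ∈ E(G2) ✓
  (4,5) → (φ(4),φ(5)) = (2,3) ∈ E(G2) ✓
All 9 edges of G1 map to edges of G2, and |E(G1)| = |E(G2)| = 9, so φ is a bijection on edges as well as vertices. Hence G1 ≅ G2.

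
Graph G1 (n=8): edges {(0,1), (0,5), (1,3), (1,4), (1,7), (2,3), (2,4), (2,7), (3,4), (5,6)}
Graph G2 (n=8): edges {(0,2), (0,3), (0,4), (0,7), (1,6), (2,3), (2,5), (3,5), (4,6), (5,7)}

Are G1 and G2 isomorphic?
Yes, isomorphic

The graphs are isomorphic.
One valid mapping φ: V(G1) → V(G2): 0→4, 1→0, 2→5, 3→2, 4→3, 5→6, 6→1, 7→7

Verify φ preserves adjacency — for each edge of G1, its image is an edge of G2:
  (0,1) → (φ(0),φ(1)) = (0,4) ∈ E(G2) ✓
  (0,5) → (φ(0),φ(5)) = (4,6) ∈ E(G2) ✓
  (1,3) → (φ(1),φ(3)) = (0,2) ∈ E(G2) ✓
  (1,4) → (φ(1),φ(4)) = (0,3) ∈ E(G2) ✓
  (1,7) → (φ(1),φ(7)) = (0,7) ∈ E(G2) ✓
  (2,3) → (φ(2),φ(3)) = (2,5) ∈ E(G2) ✓
  (2,4) → (φ(2),φ(4)) = (3,5) ∈ E(G2) ✓
  (2,7) → (φ(2),φ(7)) = (5,7) ∈ E(G2) ✓
  (3,4) → (φ(3),φ(4)) = (2,3) ∈ E(G2) ✓
  (5,6) → (φ(5),φ(6)) = (1,6) ∈ E(G2) ✓
All 10 edges of G1 map to edges of G2, and |E(G1)| = |E(G2)| = 10, so φ is a bijection on edges as well as vertices. Hence G1 ≅ G2.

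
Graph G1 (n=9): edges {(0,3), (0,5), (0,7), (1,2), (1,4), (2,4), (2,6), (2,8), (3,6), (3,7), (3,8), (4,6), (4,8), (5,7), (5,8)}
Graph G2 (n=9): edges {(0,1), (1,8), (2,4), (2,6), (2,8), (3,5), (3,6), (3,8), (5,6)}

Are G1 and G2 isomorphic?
No, not isomorphic

The graphs are NOT isomorphic.

Connected components of G1: 1 component(s) with vertex sets [[0, 1, 2, 3, 4, 5, 6, 7, 8]], sizes [9].
Connected components of G2: 2 component(s) with vertex sets [[7], [0, 1, 2, 3, 4, 5, 6, 8]], sizes [1, 8].
The number of connected components (and the multiset of component sizes) is an isomorphism invariant — an isomorphism maps each component of G1 bijectively onto a component of G2. Since G1 has 1 component(s) and G2 has 2, they cannot be isomorphic.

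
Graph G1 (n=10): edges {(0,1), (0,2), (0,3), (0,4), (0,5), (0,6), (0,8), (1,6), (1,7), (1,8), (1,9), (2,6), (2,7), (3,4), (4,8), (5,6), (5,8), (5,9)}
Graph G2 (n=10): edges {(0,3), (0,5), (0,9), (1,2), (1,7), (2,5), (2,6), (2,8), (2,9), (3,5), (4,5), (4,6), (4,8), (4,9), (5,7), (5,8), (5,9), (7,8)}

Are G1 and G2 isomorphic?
Yes, isomorphic

The graphs are isomorphic.
One valid mapping φ: V(G1) → V(G2): 0→5, 1→2, 2→7, 3→3, 4→0, 5→4, 6→8, 7→1, 8→9, 9→6

Verify φ preserves adjacency — for each edge of G1, its image is an edge of G2:
  (0,1) → (φ(0),φ(1)) = (2,5) ∈ E(G2) ✓
  (0,2) → (φ(0),φ(2)) = (5,7) ∈ E(G2) ✓
  (0,3) → (φ(0),φ(3)) = (3,5) ∈ E(G2) ✓
  (0,4) → (φ(0),φ(4)) = (0,5) ∈ E(G2) ✓
  (0,5) → (φ(0),φ(5)) = (4,5) ∈ E(G2) ✓
  (0,6) → (φ(0),φ(6)) = (5,8) ∈ E(G2) ✓
  (0,8) → (φ(0),φ(8)) = (5,9) ∈ E(G2) ✓
  (1,6) → (φ(1),φ(6)) = (2,8) ∈ E(G2) ✓
  (1,7) → (φ(1),φ(7)) = (1,2) ∈ E(G2) ✓
  (1,8) → (φ(1),φ(8)) = (2,9) ∈ E(G2) ✓
  (1,9) → (φ(1),φ(9)) = (2,6) ∈ E(G2) ✓
  (2,6) → (φ(2),φ(6)) = (7,8) ∈ E(G2) ✓
  (2,7) → (φ(2),φ(7)) = (1,7) ∈ E(G2) ✓
  (3,4) → (φ(3),φ(4)) = (0,3) ∈ E(G2) ✓
  (4,8) → (φ(4),φ(8)) = (0,9) ∈ E(G2) ✓
  (5,6) → (φ(5),φ(6)) = (4,8) ∈ E(G2) ✓
  (5,8) → (φ(5),φ(8)) = (4,9) ∈ E(G2) ✓
  (5,9) → (φ(5),φ(9)) = (4,6) ∈ E(G2) ✓
All 18 edges of G1 map to edges of G2, and |E(G1)| = |E(G2)| = 18, so φ is a bijection on edges as well as vertices. Hence G1 ≅ G2.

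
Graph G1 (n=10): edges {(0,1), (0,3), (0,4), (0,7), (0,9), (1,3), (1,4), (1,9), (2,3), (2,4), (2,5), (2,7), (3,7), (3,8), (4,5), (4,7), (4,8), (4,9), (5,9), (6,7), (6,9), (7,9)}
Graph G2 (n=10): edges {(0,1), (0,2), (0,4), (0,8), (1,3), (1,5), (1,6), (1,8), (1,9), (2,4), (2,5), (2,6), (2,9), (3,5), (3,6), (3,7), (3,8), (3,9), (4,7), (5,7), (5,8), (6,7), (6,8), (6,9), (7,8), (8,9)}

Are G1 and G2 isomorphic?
No, not isomorphic

The graphs are NOT isomorphic.

Counting triangles (3-cliques): G1 has 14, G2 has 21.
Triangle count is an isomorphism invariant, so differing triangle counts rule out isomorphism.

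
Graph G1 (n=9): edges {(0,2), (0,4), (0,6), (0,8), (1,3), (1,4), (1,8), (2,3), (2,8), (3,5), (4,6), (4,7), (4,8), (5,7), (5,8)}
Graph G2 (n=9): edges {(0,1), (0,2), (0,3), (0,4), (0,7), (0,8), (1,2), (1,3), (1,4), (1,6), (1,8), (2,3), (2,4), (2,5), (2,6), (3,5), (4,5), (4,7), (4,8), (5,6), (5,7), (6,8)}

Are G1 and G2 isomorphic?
No, not isomorphic

The graphs are NOT isomorphic.

Counting triangles (3-cliques): G1 has 4, G2 has 17.
Triangle count is an isomorphism invariant, so differing triangle counts rule out isomorphism.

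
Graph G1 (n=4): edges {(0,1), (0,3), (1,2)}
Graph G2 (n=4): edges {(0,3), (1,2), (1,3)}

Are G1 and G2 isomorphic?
Yes, isomorphic

The graphs are isomorphic.
One valid mapping φ: V(G1) → V(G2): 0→3, 1→1, 2→2, 3→0

Verify φ preserves adjacency — for each edge of G1, its image is an edge of G2:
  (0,1) → (φ(0),φ(1)) = (1,3) ∈ E(G2) ✓
  (0,3) → (φ(0),φ(3)) = (0,3) ∈ E(G2) ✓
  (1,2) → (φ(1),φ(2)) = (1,2) ∈ E(G2) ✓
All 3 edges of G1 map to edges of G2, and |E(G1)| = |E(G2)| = 3, so φ is a bijection on edges as well as vertices. Hence G1 ≅ G2.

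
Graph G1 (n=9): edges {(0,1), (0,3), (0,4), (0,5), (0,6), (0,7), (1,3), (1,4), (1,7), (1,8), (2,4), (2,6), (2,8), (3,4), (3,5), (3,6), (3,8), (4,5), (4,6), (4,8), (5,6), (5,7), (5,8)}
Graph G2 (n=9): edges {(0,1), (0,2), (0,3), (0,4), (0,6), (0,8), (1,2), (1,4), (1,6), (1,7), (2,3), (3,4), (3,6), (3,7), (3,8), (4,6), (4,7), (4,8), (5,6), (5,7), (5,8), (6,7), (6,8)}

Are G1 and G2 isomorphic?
Yes, isomorphic

The graphs are isomorphic.
One valid mapping φ: V(G1) → V(G2): 0→0, 1→1, 2→5, 3→4, 4→6, 5→3, 6→8, 7→2, 8→7

Verify φ preserves adjacency — for each edge of G1, its image is an edge of G2:
  (0,1) → (φ(0),φ(1)) = (0,1) ∈ E(G2) ✓
  (0,3) → (φ(0),φ(3)) = (0,4) ∈ E(G2) ✓
  (0,4) → (φ(0),φ(4)) = (0,6) ∈ E(G2) ✓
  (0,5) → (φ(0),φ(5)) = (0,3) ∈ E(G2) ✓
  (0,6) → (φ(0),φ(6)) = (0,8) ∈ E(G2) ✓
  (0,7) → (φ(0),φ(7)) = (0,2) ∈ E(G2) ✓
  (1,3) → (φ(1),φ(3)) = (1,4) ∈ E(G2) ✓
  (1,4) → (φ(1),φ(4)) = (1,6) ∈ E(G2) ✓
  (1,7) → (φ(1),φ(7)) = (1,2) ∈ E(G2) ✓
  (1,8) → (φ(1),φ(8)) = (1,7) ∈ E(G2) ✓
  (2,4) → (φ(2),φ(4)) = (5,6) ∈ E(G2) ✓
  (2,6) → (φ(2),φ(6)) = (5,8) ∈ E(G2) ✓
  (2,8) → (φ(2),φ(8)) = (5,7) ∈ E(G2) ✓
  (3,4) → (φ(3),φ(4)) = (4,6) ∈ E(G2) ✓
  (3,5) → (φ(3),φ(5)) = (3,4) ∈ E(G2) ✓
  (3,6) → (φ(3),φ(6)) = (4,8) ∈ E(G2) ✓
  (3,8) → (φ(3),φ(8)) = (4,7) ∈ E(G2) ✓
  (4,5) → (φ(4),φ(5)) = (3,6) ∈ E(G2) ✓
  (4,6) → (φ(4),φ(6)) = (6,8) ∈ E(G2) ✓
  (4,8) → (φ(4),φ(8)) = (6,7) ∈ E(G2) ✓
  (5,6) → (φ(5),φ(6)) = (3,8) ∈ E(G2) ✓
  (5,7) → (φ(5),φ(7)) = (2,3) ∈ E(G2) ✓
  (5,8) → (φ(5),φ(8)) = (3,7) ∈ E(G2) ✓
All 23 edges of G1 map to edges of G2, and |E(G1)| = |E(G2)| = 23, so φ is a bijection on edges as well as vertices. Hence G1 ≅ G2.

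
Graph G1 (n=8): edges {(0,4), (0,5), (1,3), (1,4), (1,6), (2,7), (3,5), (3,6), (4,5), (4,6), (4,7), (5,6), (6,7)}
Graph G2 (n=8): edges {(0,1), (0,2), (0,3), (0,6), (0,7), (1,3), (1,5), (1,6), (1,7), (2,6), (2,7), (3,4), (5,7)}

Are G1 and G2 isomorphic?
Yes, isomorphic

The graphs are isomorphic.
One valid mapping φ: V(G1) → V(G2): 0→5, 1→6, 2→4, 3→2, 4→1, 5→7, 6→0, 7→3

Verify φ preserves adjacency — for each edge of G1, its image is an edge of G2:
  (0,4) → (φ(0),φ(4)) = (1,5) ∈ E(G2) ✓
  (0,5) → (φ(0),φ(5)) = (5,7) ∈ E(G2) ✓
  (1,3) → (φ(1),φ(3)) = (2,6) ∈ E(G2) ✓
  (1,4) → (φ(1),φ(4)) = (1,6) ∈ E(G2) ✓
  (1,6) → (φ(1),φ(6)) = (0,6) ∈ E(G2) ✓
  (2,7) → (φ(2),φ(7)) = (3,4) ∈ E(G2) ✓
  (3,5) → (φ(3),φ(5)) = (2,7) ∈ E(G2) ✓
  (3,6) → (φ(3),φ(6)) = (0,2) ∈ E(G2) ✓
  (4,5) → (φ(4),φ(5)) = (1,7) ∈ E(G2) ✓
  (4,6) → (φ(4),φ(6)) = (0,1) ∈ E(G2) ✓
  (4,7) → (φ(4),φ(7)) = (1,3) ∈ E(G2) ✓
  (5,6) → (φ(5),φ(6)) = (0,7) ∈ E(G2) ✓
  (6,7) → (φ(6),φ(7)) = (0,3) ∈ E(G2) ✓
All 13 edges of G1 map to edges of G2, and |E(G1)| = |E(G2)| = 13, so φ is a bijection on edges as well as vertices. Hence G1 ≅ G2.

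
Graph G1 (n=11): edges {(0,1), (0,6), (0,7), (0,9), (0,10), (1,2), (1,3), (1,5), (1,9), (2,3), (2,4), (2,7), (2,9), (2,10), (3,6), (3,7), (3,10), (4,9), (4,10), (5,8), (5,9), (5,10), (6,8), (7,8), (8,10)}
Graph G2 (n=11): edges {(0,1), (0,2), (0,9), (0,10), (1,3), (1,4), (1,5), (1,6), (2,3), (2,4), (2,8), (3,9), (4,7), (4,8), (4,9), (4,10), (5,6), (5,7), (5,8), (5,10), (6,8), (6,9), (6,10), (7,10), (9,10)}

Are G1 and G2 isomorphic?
Yes, isomorphic

The graphs are isomorphic.
One valid mapping φ: V(G1) → V(G2): 0→1, 1→6, 2→10, 3→9, 4→7, 5→8, 6→3, 7→0, 8→2, 9→5, 10→4

Verify φ preserves adjacency — for each edge of G1, its image is an edge of G2:
  (0,1) → (φ(0),φ(1)) = (1,6) ∈ E(G2) ✓
  (0,6) → (φ(0),φ(6)) = (1,3) ∈ E(G2) ✓
  (0,7) → (φ(0),φ(7)) = (0,1) ∈ E(G2) ✓
  (0,9) → (φ(0),φ(9)) = (1,5) ∈ E(G2) ✓
  (0,10) → (φ(0),φ(10)) = (1,4) ∈ E(G2) ✓
  (1,2) → (φ(1),φ(2)) = (6,10) ∈ E(G2) ✓
  (1,3) → (φ(1),φ(3)) = (6,9) ∈ E(G2) ✓
  (1,5) → (φ(1),φ(5)) = (6,8) ∈ E(G2) ✓
  (1,9) → (φ(1),φ(9)) = (5,6) ∈ E(G2) ✓
  (2,3) → (φ(2),φ(3)) = (9,10) ∈ E(G2) ✓
  (2,4) → (φ(2),φ(4)) = (7,10) ∈ E(G2) ✓
  (2,7) → (φ(2),φ(7)) = (0,10) ∈ E(G2) ✓
  (2,9) → (φ(2),φ(9)) = (5,10) ∈ E(G2) ✓
  (2,10) → (φ(2),φ(10)) = (4,10) ∈ E(G2) ✓
  (3,6) → (φ(3),φ(6)) = (3,9) ∈ E(G2) ✓
  (3,7) → (φ(3),φ(7)) = (0,9) ∈ E(G2) ✓
  (3,10) → (φ(3),φ(10)) = (4,9) ∈ E(G2) ✓
  (4,9) → (φ(4),φ(9)) = (5,7) ∈ E(G2) ✓
  (4,10) → (φ(4),φ(10)) = (4,7) ∈ E(G2) ✓
  (5,8) → (φ(5),φ(8)) = (2,8) ∈ E(G2) ✓
  (5,9) → (φ(5),φ(9)) = (5,8) ∈ E(G2) ✓
  (5,10) → (φ(5),φ(10)) = (4,8) ∈ E(G2) ✓
  (6,8) → (φ(6),φ(8)) = (2,3) ∈ E(G2) ✓
  (7,8) → (φ(7),φ(8)) = (0,2) ∈ E(G2) ✓
  (8,10) → (φ(8),φ(10)) = (2,4) ∈ E(G2) ✓
All 25 edges of G1 map to edges of G2, and |E(G1)| = |E(G2)| = 25, so φ is a bijection on edges as well as vertices. Hence G1 ≅ G2.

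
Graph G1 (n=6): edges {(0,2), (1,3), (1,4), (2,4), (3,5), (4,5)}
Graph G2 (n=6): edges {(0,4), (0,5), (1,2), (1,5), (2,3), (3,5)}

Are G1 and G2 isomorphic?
Yes, isomorphic

The graphs are isomorphic.
One valid mapping φ: V(G1) → V(G2): 0→4, 1→1, 2→0, 3→2, 4→5, 5→3

Verify φ preserves adjacency — for each edge of G1, its image is an edge of G2:
  (0,2) → (φ(0),φ(2)) = (0,4) ∈ E(G2) ✓
  (1,3) → (φ(1),φ(3)) = (1,2) ∈ E(G2) ✓
  (1,4) → (φ(1),φ(4)) = (1,5) ∈ E(G2) ✓
  (2,4) → (φ(2),φ(4)) = (0,5) ∈ E(G2) ✓
  (3,5) → (φ(3),φ(5)) = (2,3) ∈ E(G2) ✓
  (4,5) → (φ(4),φ(5)) = (3,5) ∈ E(G2) ✓
All 6 edges of G1 map to edges of G2, and |E(G1)| = |E(G2)| = 6, so φ is a bijection on edges as well as vertices. Hence G1 ≅ G2.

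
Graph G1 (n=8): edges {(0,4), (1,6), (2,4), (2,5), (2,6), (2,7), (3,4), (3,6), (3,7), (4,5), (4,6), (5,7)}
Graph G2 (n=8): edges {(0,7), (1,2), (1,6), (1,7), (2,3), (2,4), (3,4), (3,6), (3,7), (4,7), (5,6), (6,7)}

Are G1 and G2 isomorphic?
Yes, isomorphic

The graphs are isomorphic.
One valid mapping φ: V(G1) → V(G2): 0→0, 1→5, 2→3, 3→1, 4→7, 5→4, 6→6, 7→2

Verify φ preserves adjacency — for each edge of G1, its image is an edge of G2:
  (0,4) → (φ(0),φ(4)) = (0,7) ∈ E(G2) ✓
  (1,6) → (φ(1),φ(6)) = (5,6) ∈ E(G2) ✓
  (2,4) → (φ(2),φ(4)) = (3,7) ∈ E(G2) ✓
  (2,5) → (φ(2),φ(5)) = (3,4) ∈ E(G2) ✓
  (2,6) → (φ(2),φ(6)) = (3,6) ∈ E(G2) ✓
  (2,7) → (φ(2),φ(7)) = (2,3) ∈ E(G2) ✓
  (3,4) → (φ(3),φ(4)) = (1,7) ∈ E(G2) ✓
  (3,6) → (φ(3),φ(6)) = (1,6) ∈ E(G2) ✓
  (3,7) → (φ(3),φ(7)) = (1,2) ∈ E(G2) ✓
  (4,5) → (φ(4),φ(5)) = (4,7) ∈ E(G2) ✓
  (4,6) → (φ(4),φ(6)) = (6,7) ∈ E(G2) ✓
  (5,7) → (φ(5),φ(7)) = (2,4) ∈ E(G2) ✓
All 12 edges of G1 map to edges of G2, and |E(G1)| = |E(G2)| = 12, so φ is a bijection on edges as well as vertices. Hence G1 ≅ G2.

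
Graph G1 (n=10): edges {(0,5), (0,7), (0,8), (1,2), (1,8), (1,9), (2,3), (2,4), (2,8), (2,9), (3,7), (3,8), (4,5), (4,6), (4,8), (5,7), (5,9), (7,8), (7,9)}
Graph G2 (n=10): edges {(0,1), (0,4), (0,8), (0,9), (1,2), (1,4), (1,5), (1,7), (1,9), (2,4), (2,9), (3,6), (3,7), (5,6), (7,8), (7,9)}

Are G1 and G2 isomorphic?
No, not isomorphic

The graphs are NOT isomorphic.

Degrees in G1: deg(0)=3, deg(1)=3, deg(2)=5, deg(3)=3, deg(4)=4, deg(5)=4, deg(6)=1, deg(7)=5, deg(8)=6, deg(9)=4.
Sorted degree sequence of G1: [6, 5, 5, 4, 4, 4, 3, 3, 3, 1].
Degrees in G2: deg(0)=4, deg(1)=6, deg(2)=3, deg(3)=2, deg(4)=3, deg(5)=2, deg(6)=2, deg(7)=4, deg(8)=2, deg(9)=4.
Sorted degree sequence of G2: [6, 4, 4, 4, 3, 3, 2, 2, 2, 2].
The (sorted) degree sequence is an isomorphism invariant, so since G1 and G2 have different degree sequences they cannot be isomorphic.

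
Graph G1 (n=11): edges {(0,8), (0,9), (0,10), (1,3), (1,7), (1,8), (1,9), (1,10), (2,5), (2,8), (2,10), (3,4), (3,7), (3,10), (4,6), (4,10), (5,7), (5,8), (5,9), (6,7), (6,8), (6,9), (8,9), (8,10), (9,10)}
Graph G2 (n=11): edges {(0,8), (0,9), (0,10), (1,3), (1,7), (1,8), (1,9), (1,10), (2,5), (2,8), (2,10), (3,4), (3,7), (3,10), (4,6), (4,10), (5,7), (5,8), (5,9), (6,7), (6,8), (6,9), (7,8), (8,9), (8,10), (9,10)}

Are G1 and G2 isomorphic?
No, not isomorphic

The graphs are NOT isomorphic.

Counting edges: G1 has 25 edge(s); G2 has 26 edge(s).
Edge count is an isomorphism invariant (a bijection on vertices induces a bijection on edges), so differing edge counts rule out isomorphism.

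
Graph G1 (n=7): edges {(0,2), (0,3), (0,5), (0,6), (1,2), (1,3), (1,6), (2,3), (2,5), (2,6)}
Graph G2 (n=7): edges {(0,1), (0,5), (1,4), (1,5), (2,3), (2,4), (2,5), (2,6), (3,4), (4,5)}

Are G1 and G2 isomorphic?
No, not isomorphic

The graphs are NOT isomorphic.

Counting triangles (3-cliques): G1 has 5, G2 has 4.
Triangle count is an isomorphism invariant, so differing triangle counts rule out isomorphism.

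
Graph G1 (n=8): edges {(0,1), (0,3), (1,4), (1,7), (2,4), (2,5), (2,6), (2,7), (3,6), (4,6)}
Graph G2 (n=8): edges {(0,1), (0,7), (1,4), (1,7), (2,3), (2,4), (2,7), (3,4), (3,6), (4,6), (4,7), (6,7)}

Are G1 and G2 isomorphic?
No, not isomorphic

The graphs are NOT isomorphic.

Degrees in G1: deg(0)=2, deg(1)=3, deg(2)=4, deg(3)=2, deg(4)=3, deg(5)=1, deg(6)=3, deg(7)=2.
Sorted degree sequence of G1: [4, 3, 3, 3, 2, 2, 2, 1].
Degrees in G2: deg(0)=2, deg(1)=3, deg(2)=3, deg(3)=3, deg(4)=5, deg(5)=0, deg(6)=3, deg(7)=5.
Sorted degree sequence of G2: [5, 5, 3, 3, 3, 3, 2, 0].
The (sorted) degree sequence is an isomorphism invariant, so since G1 and G2 have different degree sequences they cannot be isomorphic.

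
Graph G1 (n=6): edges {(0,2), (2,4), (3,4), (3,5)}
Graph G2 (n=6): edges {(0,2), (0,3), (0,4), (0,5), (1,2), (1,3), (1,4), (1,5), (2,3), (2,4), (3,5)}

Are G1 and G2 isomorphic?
No, not isomorphic

The graphs are NOT isomorphic.

Degrees in G1: deg(0)=1, deg(1)=0, deg(2)=2, deg(3)=2, deg(4)=2, deg(5)=1.
Sorted degree sequence of G1: [2, 2, 2, 1, 1, 0].
Degrees in G2: deg(0)=4, deg(1)=4, deg(2)=4, deg(3)=4, deg(4)=3, deg(5)=3.
Sorted degree sequence of G2: [4, 4, 4, 4, 3, 3].
The (sorted) degree sequence is an isomorphism invariant, so since G1 and G2 have different degree sequences they cannot be isomorphic.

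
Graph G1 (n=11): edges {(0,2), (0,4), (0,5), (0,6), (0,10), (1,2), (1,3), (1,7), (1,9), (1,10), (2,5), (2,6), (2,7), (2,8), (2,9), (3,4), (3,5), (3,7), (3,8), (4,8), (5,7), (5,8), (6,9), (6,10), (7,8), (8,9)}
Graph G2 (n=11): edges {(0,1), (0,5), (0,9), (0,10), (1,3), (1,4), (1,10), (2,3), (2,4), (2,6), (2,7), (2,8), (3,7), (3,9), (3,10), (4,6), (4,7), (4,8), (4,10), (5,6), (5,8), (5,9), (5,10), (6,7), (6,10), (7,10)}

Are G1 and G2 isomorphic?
Yes, isomorphic

The graphs are isomorphic.
One valid mapping φ: V(G1) → V(G2): 0→5, 1→3, 2→10, 3→2, 4→8, 5→6, 6→0, 7→7, 8→4, 9→1, 10→9

Verify φ preserves adjacency — for each edge of G1, its image is an edge of G2:
  (0,2) → (φ(0),φ(2)) = (5,10) ∈ E(G2) ✓
  (0,4) → (φ(0),φ(4)) = (5,8) ∈ E(G2) ✓
  (0,5) → (φ(0),φ(5)) = (5,6) ∈ E(G2) ✓
  (0,6) → (φ(0),φ(6)) = (0,5) ∈ E(G2) ✓
  (0,10) → (φ(0),φ(10)) = (5,9) ∈ E(G2) ✓
  (1,2) → (φ(1),φ(2)) = (3,10) ∈ E(G2) ✓
  (1,3) → (φ(1),φ(3)) = (2,3) ∈ E(G2) ✓
  (1,7) → (φ(1),φ(7)) = (3,7) ∈ E(G2) ✓
  (1,9) → (φ(1),φ(9)) = (1,3) ∈ E(G2) ✓
  (1,10) → (φ(1),φ(10)) = (3,9) ∈ E(G2) ✓
  (2,5) → (φ(2),φ(5)) = (6,10) ∈ E(G2) ✓
  (2,6) → (φ(2),φ(6)) = (0,10) ∈ E(G2) ✓
  (2,7) → (φ(2),φ(7)) = (7,10) ∈ E(G2) ✓
  (2,8) → (φ(2),φ(8)) = (4,10) ∈ E(G2) ✓
  (2,9) → (φ(2),φ(9)) = (1,10) ∈ E(G2) ✓
  (3,4) → (φ(3),φ(4)) = (2,8) ∈ E(G2) ✓
  (3,5) → (φ(3),φ(5)) = (2,6) ∈ E(G2) ✓
  (3,7) → (φ(3),φ(7)) = (2,7) ∈ E(G2) ✓
  (3,8) → (φ(3),φ(8)) = (2,4) ∈ E(G2) ✓
  (4,8) → (φ(4),φ(8)) = (4,8) ∈ E(G2) ✓
  (5,7) → (φ(5),φ(7)) = (6,7) ∈ E(G2) ✓
  (5,8) → (φ(5),φ(8)) = (4,6) ∈ E(G2) ✓
  (6,9) → (φ(6),φ(9)) = (0,1) ∈ E(G2) ✓
  (6,10) → (φ(6),φ(10)) = (0,9) ∈ E(G2) ✓
  (7,8) → (φ(7),φ(8)) = (4,7) ∈ E(G2) ✓
  (8,9) → (φ(8),φ(9)) = (1,4) ∈ E(G2) ✓
All 26 edges of G1 map to edges of G2, and |E(G1)| = |E(G2)| = 26, so φ is a bijection on edges as well as vertices. Hence G1 ≅ G2.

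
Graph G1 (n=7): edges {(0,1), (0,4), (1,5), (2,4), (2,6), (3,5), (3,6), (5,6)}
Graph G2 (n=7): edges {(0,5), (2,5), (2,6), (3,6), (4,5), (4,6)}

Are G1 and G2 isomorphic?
No, not isomorphic

The graphs are NOT isomorphic.

Counting triangles (3-cliques): G1 has 1, G2 has 0.
Triangle count is an isomorphism invariant, so differing triangle counts rule out isomorphism.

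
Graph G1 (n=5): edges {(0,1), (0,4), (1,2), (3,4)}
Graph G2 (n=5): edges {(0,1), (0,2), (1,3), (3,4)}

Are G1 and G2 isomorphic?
Yes, isomorphic

The graphs are isomorphic.
One valid mapping φ: V(G1) → V(G2): 0→1, 1→0, 2→2, 3→4, 4→3

Verify φ preserves adjacency — for each edge of G1, its image is an edge of G2:
  (0,1) → (φ(0),φ(1)) = (0,1) ∈ E(G2) ✓
  (0,4) → (φ(0),φ(4)) = (1,3) ∈ E(G2) ✓
  (1,2) → (φ(1),φ(2)) = (0,2) ∈ E(G2) ✓
  (3,4) → (φ(3),φ(4)) = (3,4) ∈ E(G2) ✓
All 4 edges of G1 map to edges of G2, and |E(G1)| = |E(G2)| = 4, so φ is a bijection on edges as well as vertices. Hence G1 ≅ G2.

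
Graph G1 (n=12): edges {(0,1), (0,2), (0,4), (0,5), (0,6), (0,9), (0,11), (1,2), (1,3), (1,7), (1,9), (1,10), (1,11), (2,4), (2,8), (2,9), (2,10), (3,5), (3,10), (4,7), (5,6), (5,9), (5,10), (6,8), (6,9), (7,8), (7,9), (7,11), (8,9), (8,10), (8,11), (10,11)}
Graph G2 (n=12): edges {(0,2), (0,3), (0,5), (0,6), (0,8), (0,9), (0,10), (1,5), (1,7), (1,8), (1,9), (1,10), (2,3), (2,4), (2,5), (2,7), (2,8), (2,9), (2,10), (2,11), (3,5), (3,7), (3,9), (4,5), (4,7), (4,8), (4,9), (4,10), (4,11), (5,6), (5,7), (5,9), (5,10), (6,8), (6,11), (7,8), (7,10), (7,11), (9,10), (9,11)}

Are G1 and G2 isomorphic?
No, not isomorphic

The graphs are NOT isomorphic.

Degrees in G1: deg(0)=7, deg(1)=7, deg(2)=6, deg(3)=3, deg(4)=3, deg(5)=5, deg(6)=4, deg(7)=5, deg(8)=6, deg(9)=7, deg(10)=6, deg(11)=5.
Sorted degree sequence of G1: [7, 7, 7, 6, 6, 6, 5, 5, 5, 4, 3, 3].
Degrees in G2: deg(0)=7, deg(1)=5, deg(2)=9, deg(3)=5, deg(4)=7, deg(5)=9, deg(6)=4, deg(7)=8, deg(8)=6, deg(9)=8, deg(10)=7, deg(11)=5.
Sorted degree sequence of G2: [9, 9, 8, 8, 7, 7, 7, 6, 5, 5, 5, 4].
The (sorted) degree sequence is an isomorphism invariant, so since G1 and G2 have different degree sequences they cannot be isomorphic.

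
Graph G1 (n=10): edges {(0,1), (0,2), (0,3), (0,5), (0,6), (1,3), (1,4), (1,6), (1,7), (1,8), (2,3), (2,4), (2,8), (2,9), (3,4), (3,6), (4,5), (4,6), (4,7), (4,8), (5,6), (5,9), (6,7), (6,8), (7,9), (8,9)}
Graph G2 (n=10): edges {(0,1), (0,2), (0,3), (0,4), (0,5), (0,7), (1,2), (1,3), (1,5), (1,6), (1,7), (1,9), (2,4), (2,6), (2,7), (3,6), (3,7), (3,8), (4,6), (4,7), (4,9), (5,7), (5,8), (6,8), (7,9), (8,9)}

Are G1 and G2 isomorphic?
Yes, isomorphic

The graphs are isomorphic.
One valid mapping φ: V(G1) → V(G2): 0→4, 1→0, 2→6, 3→2, 4→1, 5→9, 6→7, 7→5, 8→3, 9→8

Verify φ preserves adjacency — for each edge of G1, its image is an edge of G2:
  (0,1) → (φ(0),φ(1)) = (0,4) ∈ E(G2) ✓
  (0,2) → (φ(0),φ(2)) = (4,6) ∈ E(G2) ✓
  (0,3) → (φ(0),φ(3)) = (2,4) ∈ E(G2) ✓
  (0,5) → (φ(0),φ(5)) = (4,9) ∈ E(G2) ✓
  (0,6) → (φ(0),φ(6)) = (4,7) ∈ E(G2) ✓
  (1,3) → (φ(1),φ(3)) = (0,2) ∈ E(G2) ✓
  (1,4) → (φ(1),φ(4)) = (0,1) ∈ E(G2) ✓
  (1,6) → (φ(1),φ(6)) = (0,7) ∈ E(G2) ✓
  (1,7) → (φ(1),φ(7)) = (0,5) ∈ E(G2) ✓
  (1,8) → (φ(1),φ(8)) = (0,3) ∈ E(G2) ✓
  (2,3) → (φ(2),φ(3)) = (2,6) ∈ E(G2) ✓
  (2,4) → (φ(2),φ(4)) = (1,6) ∈ E(G2) ✓
  (2,8) → (φ(2),φ(8)) = (3,6) ∈ E(G2) ✓
  (2,9) → (φ(2),φ(9)) = (6,8) ∈ E(G2) ✓
  (3,4) → (φ(3),φ(4)) = (1,2) ∈ E(G2) ✓
  (3,6) → (φ(3),φ(6)) = (2,7) ∈ E(G2) ✓
  (4,5) → (φ(4),φ(5)) = (1,9) ∈ E(G2) ✓
  (4,6) → (φ(4),φ(6)) = (1,7) ∈ E(G2) ✓
  (4,7) → (φ(4),φ(7)) = (1,5) ∈ E(G2) ✓
  (4,8) → (φ(4),φ(8)) = (1,3) ∈ E(G2) ✓
  (5,6) → (φ(5),φ(6)) = (7,9) ∈ E(G2) ✓
  (5,9) → (φ(5),φ(9)) = (8,9) ∈ E(G2) ✓
  (6,7) → (φ(6),φ(7)) = (5,7) ∈ E(G2) ✓
  (6,8) → (φ(6),φ(8)) = (3,7) ∈ E(G2) ✓
  (7,9) → (φ(7),φ(9)) = (5,8) ∈ E(G2) ✓
  (8,9) → (φ(8),φ(9)) = (3,8) ∈ E(G2) ✓
All 26 edges of G1 map to edges of G2, and |E(G1)| = |E(G2)| = 26, so φ is a bijection on edges as well as vertices. Hence G1 ≅ G2.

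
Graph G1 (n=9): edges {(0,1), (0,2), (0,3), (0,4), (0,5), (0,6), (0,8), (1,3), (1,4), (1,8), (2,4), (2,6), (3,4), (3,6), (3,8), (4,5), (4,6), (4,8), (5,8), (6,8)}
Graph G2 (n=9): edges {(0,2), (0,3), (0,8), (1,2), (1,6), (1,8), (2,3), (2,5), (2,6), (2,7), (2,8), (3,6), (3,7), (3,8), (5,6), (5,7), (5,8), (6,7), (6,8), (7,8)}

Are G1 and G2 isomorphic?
Yes, isomorphic

The graphs are isomorphic.
One valid mapping φ: V(G1) → V(G2): 0→2, 1→5, 2→0, 3→7, 4→8, 5→1, 6→3, 7→4, 8→6

Verify φ preserves adjacency — for each edge of G1, its image is an edge of G2:
  (0,1) → (φ(0),φ(1)) = (2,5) ∈ E(G2) ✓
  (0,2) → (φ(0),φ(2)) = (0,2) ∈ E(G2) ✓
  (0,3) → (φ(0),φ(3)) = (2,7) ∈ E(G2) ✓
  (0,4) → (φ(0),φ(4)) = (2,8) ∈ E(G2) ✓
  (0,5) → (φ(0),φ(5)) = (1,2) ∈ E(G2) ✓
  (0,6) → (φ(0),φ(6)) = (2,3) ∈ E(G2) ✓
  (0,8) → (φ(0),φ(8)) = (2,6) ∈ E(G2) ✓
  (1,3) → (φ(1),φ(3)) = (5,7) ∈ E(G2) ✓
  (1,4) → (φ(1),φ(4)) = (5,8) ∈ E(G2) ✓
  (1,8) → (φ(1),φ(8)) = (5,6) ∈ E(G2) ✓
  (2,4) → (φ(2),φ(4)) = (0,8) ∈ E(G2) ✓
  (2,6) → (φ(2),φ(6)) = (0,3) ∈ E(G2) ✓
  (3,4) → (φ(3),φ(4)) = (7,8) ∈ E(G2) ✓
  (3,6) → (φ(3),φ(6)) = (3,7) ∈ E(G2) ✓
  (3,8) → (φ(3),φ(8)) = (6,7) ∈ E(G2) ✓
  (4,5) → (φ(4),φ(5)) = (1,8) ∈ E(G2) ✓
  (4,6) → (φ(4),φ(6)) = (3,8) ∈ E(G2) ✓
  (4,8) → (φ(4),φ(8)) = (6,8) ∈ E(G2) ✓
  (5,8) → (φ(5),φ(8)) = (1,6) ∈ E(G2) ✓
  (6,8) → (φ(6),φ(8)) = (3,6) ∈ E(G2) ✓
All 20 edges of G1 map to edges of G2, and |E(G1)| = |E(G2)| = 20, so φ is a bijection on edges as well as vertices. Hence G1 ≅ G2.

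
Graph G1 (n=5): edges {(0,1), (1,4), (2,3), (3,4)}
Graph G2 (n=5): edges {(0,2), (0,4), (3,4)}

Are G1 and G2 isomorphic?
No, not isomorphic

The graphs are NOT isomorphic.

Connected components of G1: 1 component(s) with vertex sets [[0, 1, 2, 3, 4]], sizes [5].
Connected components of G2: 2 component(s) with vertex sets [[1], [0, 2, 3, 4]], sizes [1, 4].
The number of connected components (and the multiset of component sizes) is an isomorphism invariant — an isomorphism maps each component of G1 bijectively onto a component of G2. Since G1 has 1 component(s) and G2 has 2, they cannot be isomorphic.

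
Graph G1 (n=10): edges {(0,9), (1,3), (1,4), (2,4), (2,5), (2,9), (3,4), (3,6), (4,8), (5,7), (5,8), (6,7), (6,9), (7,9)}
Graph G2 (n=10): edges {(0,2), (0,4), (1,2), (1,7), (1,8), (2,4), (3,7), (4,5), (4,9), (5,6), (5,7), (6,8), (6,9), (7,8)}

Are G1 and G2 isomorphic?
Yes, isomorphic

The graphs are isomorphic.
One valid mapping φ: V(G1) → V(G2): 0→3, 1→0, 2→5, 3→2, 4→4, 5→6, 6→1, 7→8, 8→9, 9→7

Verify φ preserves adjacency — for each edge of G1, its image is an edge of G2:
  (0,9) → (φ(0),φ(9)) = (3,7) ∈ E(G2) ✓
  (1,3) → (φ(1),φ(3)) = (0,2) ∈ E(G2) ✓
  (1,4) → (φ(1),φ(4)) = (0,4) ∈ E(G2) ✓
  (2,4) → (φ(2),φ(4)) = (4,5) ∈ E(G2) ✓
  (2,5) → (φ(2),φ(5)) = (5,6) ∈ E(G2) ✓
  (2,9) → (φ(2),φ(9)) = (5,7) ∈ E(G2) ✓
  (3,4) → (φ(3),φ(4)) = (2,4) ∈ E(G2) ✓
  (3,6) → (φ(3),φ(6)) = (1,2) ∈ E(G2) ✓
  (4,8) → (φ(4),φ(8)) = (4,9) ∈ E(G2) ✓
  (5,7) → (φ(5),φ(7)) = (6,8) ∈ E(G2) ✓
  (5,8) → (φ(5),φ(8)) = (6,9) ∈ E(G2) ✓
  (6,7) → (φ(6),φ(7)) = (1,8) ∈ E(G2) ✓
  (6,9) → (φ(6),φ(9)) = (1,7) ∈ E(G2) ✓
  (7,9) → (φ(7),φ(9)) = (7,8) ∈ E(G2) ✓
All 14 edges of G1 map to edges of G2, and |E(G1)| = |E(G2)| = 14, so φ is a bijection on edges as well as vertices. Hence G1 ≅ G2.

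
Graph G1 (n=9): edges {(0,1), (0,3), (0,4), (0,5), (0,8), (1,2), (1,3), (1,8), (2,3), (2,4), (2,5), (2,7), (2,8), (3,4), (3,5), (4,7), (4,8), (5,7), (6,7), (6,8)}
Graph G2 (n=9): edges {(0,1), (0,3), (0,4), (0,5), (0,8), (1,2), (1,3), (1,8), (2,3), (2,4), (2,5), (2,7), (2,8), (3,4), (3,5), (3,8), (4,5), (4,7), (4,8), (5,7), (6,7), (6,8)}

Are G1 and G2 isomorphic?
No, not isomorphic

The graphs are NOT isomorphic.

Counting edges: G1 has 20 edge(s); G2 has 22 edge(s).
Edge count is an isomorphism invariant (a bijection on vertices induces a bijection on edges), so differing edge counts rule out isomorphism.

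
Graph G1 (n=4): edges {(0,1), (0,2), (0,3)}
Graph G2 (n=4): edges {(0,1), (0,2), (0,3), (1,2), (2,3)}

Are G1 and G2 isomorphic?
No, not isomorphic

The graphs are NOT isomorphic.

Counting edges: G1 has 3 edge(s); G2 has 5 edge(s).
Edge count is an isomorphism invariant (a bijection on vertices induces a bijection on edges), so differing edge counts rule out isomorphism.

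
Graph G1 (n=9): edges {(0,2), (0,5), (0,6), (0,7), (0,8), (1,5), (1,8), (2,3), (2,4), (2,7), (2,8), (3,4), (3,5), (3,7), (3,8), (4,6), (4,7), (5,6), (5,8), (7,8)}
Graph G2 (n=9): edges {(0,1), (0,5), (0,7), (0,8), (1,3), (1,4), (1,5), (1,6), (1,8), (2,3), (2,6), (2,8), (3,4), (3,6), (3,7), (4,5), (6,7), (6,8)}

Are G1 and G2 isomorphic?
No, not isomorphic

The graphs are NOT isomorphic.

Counting triangles (3-cliques): G1 has 14, G2 has 9.
Triangle count is an isomorphism invariant, so differing triangle counts rule out isomorphism.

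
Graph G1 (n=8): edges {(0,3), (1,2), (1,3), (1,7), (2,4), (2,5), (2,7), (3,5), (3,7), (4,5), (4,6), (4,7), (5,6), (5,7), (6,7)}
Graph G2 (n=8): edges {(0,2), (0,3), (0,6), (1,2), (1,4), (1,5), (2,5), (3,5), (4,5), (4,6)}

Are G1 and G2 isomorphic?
No, not isomorphic

The graphs are NOT isomorphic.

Connected components of G1: 1 component(s) with vertex sets [[0, 1, 2, 3, 4, 5, 6, 7]], sizes [8].
Connected components of G2: 2 component(s) with vertex sets [[7], [0, 1, 2, 3, 4, 5, 6]], sizes [1, 7].
The number of connected components (and the multiset of component sizes) is an isomorphism invariant — an isomorphism maps each component of G1 bijectively onto a component of G2. Since G1 has 1 component(s) and G2 has 2, they cannot be isomorphic.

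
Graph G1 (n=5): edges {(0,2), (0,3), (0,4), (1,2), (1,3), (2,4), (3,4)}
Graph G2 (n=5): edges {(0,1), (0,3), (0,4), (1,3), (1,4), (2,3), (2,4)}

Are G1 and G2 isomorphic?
Yes, isomorphic

The graphs are isomorphic.
One valid mapping φ: V(G1) → V(G2): 0→0, 1→2, 2→3, 3→4, 4→1

Verify φ preserves adjacency — for each edge of G1, its image is an edge of G2:
  (0,2) → (φ(0),φ(2)) = (0,3) ∈ E(G2) ✓
  (0,3) → (φ(0),φ(3)) = (0,4) ∈ E(G2) ✓
  (0,4) → (φ(0),φ(4)) = (0,1) ∈ E(G2) ✓
  (1,2) → (φ(1),φ(2)) = (2,3) ∈ E(G2) ✓
  (1,3) → (φ(1),φ(3)) = (2,4) ∈ E(G2) ✓
  (2,4) → (φ(2),φ(4)) = (1,3) ∈ E(G2) ✓
  (3,4) → (φ(3),φ(4)) = (1,4) ∈ E(G2) ✓
All 7 edges of G1 map to edges of G2, and |E(G1)| = |E(G2)| = 7, so φ is a bijection on edges as well as vertices. Hence G1 ≅ G2.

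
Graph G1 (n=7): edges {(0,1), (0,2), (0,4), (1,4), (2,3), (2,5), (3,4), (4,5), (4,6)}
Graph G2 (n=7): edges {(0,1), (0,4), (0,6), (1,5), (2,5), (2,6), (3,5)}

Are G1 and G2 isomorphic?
No, not isomorphic

The graphs are NOT isomorphic.

Degrees in G1: deg(0)=3, deg(1)=2, deg(2)=3, deg(3)=2, deg(4)=5, deg(5)=2, deg(6)=1.
Sorted degree sequence of G1: [5, 3, 3, 2, 2, 2, 1].
Degrees in G2: deg(0)=3, deg(1)=2, deg(2)=2, deg(3)=1, deg(4)=1, deg(5)=3, deg(6)=2.
Sorted degree sequence of G2: [3, 3, 2, 2, 2, 1, 1].
The (sorted) degree sequence is an isomorphism invariant, so since G1 and G2 have different degree sequences they cannot be isomorphic.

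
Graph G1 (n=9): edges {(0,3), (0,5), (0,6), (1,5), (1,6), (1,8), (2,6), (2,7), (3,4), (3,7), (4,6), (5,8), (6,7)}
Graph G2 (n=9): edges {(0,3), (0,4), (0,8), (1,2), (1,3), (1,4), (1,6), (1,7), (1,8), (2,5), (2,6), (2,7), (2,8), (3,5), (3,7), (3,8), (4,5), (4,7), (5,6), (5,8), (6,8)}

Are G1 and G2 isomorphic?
No, not isomorphic

The graphs are NOT isomorphic.

Counting triangles (3-cliques): G1 has 2, G2 has 13.
Triangle count is an isomorphism invariant, so differing triangle counts rule out isomorphism.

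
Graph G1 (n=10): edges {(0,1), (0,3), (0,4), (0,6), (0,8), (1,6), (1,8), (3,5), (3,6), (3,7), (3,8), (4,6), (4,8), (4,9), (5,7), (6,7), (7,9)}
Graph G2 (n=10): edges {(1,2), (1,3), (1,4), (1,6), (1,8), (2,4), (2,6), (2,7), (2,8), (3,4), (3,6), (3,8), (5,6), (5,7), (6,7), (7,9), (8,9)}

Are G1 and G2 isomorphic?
Yes, isomorphic

The graphs are isomorphic.
One valid mapping φ: V(G1) → V(G2): 0→1, 1→4, 2→0, 3→6, 4→8, 5→5, 6→2, 7→7, 8→3, 9→9

Verify φ preserves adjacency — for each edge of G1, its image is an edge of G2:
  (0,1) → (φ(0),φ(1)) = (1,4) ∈ E(G2) ✓
  (0,3) → (φ(0),φ(3)) = (1,6) ∈ E(G2) ✓
  (0,4) → (φ(0),φ(4)) = (1,8) ∈ E(G2) ✓
  (0,6) → (φ(0),φ(6)) = (1,2) ∈ E(G2) ✓
  (0,8) → (φ(0),φ(8)) = (1,3) ∈ E(G2) ✓
  (1,6) → (φ(1),φ(6)) = (2,4) ∈ E(G2) ✓
  (1,8) → (φ(1),φ(8)) = (3,4) ∈ E(G2) ✓
  (3,5) → (φ(3),φ(5)) = (5,6) ∈ E(G2) ✓
  (3,6) → (φ(3),φ(6)) = (2,6) ∈ E(G2) ✓
  (3,7) → (φ(3),φ(7)) = (6,7) ∈ E(G2) ✓
  (3,8) → (φ(3),φ(8)) = (3,6) ∈ E(G2) ✓
  (4,6) → (φ(4),φ(6)) = (2,8) ∈ E(G2) ✓
  (4,8) → (φ(4),φ(8)) = (3,8) ∈ E(G2) ✓
  (4,9) → (φ(4),φ(9)) = (8,9) ∈ E(G2) ✓
  (5,7) → (φ(5),φ(7)) = (5,7) ∈ E(G2) ✓
  (6,7) → (φ(6),φ(7)) = (2,7) ∈ E(G2) ✓
  (7,9) → (φ(7),φ(9)) = (7,9) ∈ E(G2) ✓
All 17 edges of G1 map to edges of G2, and |E(G1)| = |E(G2)| = 17, so φ is a bijection on edges as well as vertices. Hence G1 ≅ G2.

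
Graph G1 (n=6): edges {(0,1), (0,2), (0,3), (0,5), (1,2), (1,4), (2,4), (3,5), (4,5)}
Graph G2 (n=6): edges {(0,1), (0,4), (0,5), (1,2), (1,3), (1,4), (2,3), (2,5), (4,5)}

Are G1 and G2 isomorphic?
Yes, isomorphic

The graphs are isomorphic.
One valid mapping φ: V(G1) → V(G2): 0→1, 1→0, 2→4, 3→3, 4→5, 5→2

Verify φ preserves adjacency — for each edge of G1, its image is an edge of G2:
  (0,1) → (φ(0),φ(1)) = (0,1) ∈ E(G2) ✓
  (0,2) → (φ(0),φ(2)) = (1,4) ∈ E(G2) ✓
  (0,3) → (φ(0),φ(3)) = (1,3) ∈ E(G2) ✓
  (0,5) → (φ(0),φ(5)) = (1,2) ∈ E(G2) ✓
  (1,2) → (φ(1),φ(2)) = (0,4) ∈ E(G2) ✓
  (1,4) → (φ(1),φ(4)) = (0,5) ∈ E(G2) ✓
  (2,4) → (φ(2),φ(4)) = (4,5) ∈ E(G2) ✓
  (3,5) → (φ(3),φ(5)) = (2,3) ∈ E(G2) ✓
  (4,5) → (φ(4),φ(5)) = (2,5) ∈ E(G2) ✓
All 9 edges of G1 map to edges of G2, and |E(G1)| = |E(G2)| = 9, so φ is a bijection on edges as well as vertices. Hence G1 ≅ G2.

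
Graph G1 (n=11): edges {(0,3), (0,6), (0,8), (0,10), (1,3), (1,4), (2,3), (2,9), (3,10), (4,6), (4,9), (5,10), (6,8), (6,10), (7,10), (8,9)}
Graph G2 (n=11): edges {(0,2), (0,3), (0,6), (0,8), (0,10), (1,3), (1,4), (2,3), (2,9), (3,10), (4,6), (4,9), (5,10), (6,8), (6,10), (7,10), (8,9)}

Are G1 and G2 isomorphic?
No, not isomorphic

The graphs are NOT isomorphic.

Counting edges: G1 has 16 edge(s); G2 has 17 edge(s).
Edge count is an isomorphism invariant (a bijection on vertices induces a bijection on edges), so differing edge counts rule out isomorphism.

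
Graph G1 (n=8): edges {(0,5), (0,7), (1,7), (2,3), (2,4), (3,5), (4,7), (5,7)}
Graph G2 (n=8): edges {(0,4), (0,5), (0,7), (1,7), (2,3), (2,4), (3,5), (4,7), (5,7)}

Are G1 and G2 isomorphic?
No, not isomorphic

The graphs are NOT isomorphic.

Counting edges: G1 has 8 edge(s); G2 has 9 edge(s).
Edge count is an isomorphism invariant (a bijection on vertices induces a bijection on edges), so differing edge counts rule out isomorphism.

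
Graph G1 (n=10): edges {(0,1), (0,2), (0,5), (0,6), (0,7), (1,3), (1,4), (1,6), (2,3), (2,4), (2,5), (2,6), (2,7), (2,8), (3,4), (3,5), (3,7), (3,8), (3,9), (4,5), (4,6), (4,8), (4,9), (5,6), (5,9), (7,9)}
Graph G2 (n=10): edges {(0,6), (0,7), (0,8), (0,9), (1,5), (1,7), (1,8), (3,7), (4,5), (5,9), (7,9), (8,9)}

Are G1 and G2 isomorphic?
No, not isomorphic

The graphs are NOT isomorphic.

Connected components of G1: 1 component(s) with vertex sets [[0, 1, 2, 3, 4, 5, 6, 7, 8, 9]], sizes [10].
Connected components of G2: 2 component(s) with vertex sets [[2], [0, 1, 3, 4, 5, 6, 7, 8, 9]], sizes [1, 9].
The number of connected components (and the multiset of component sizes) is an isomorphism invariant — an isomorphism maps each component of G1 bijectively onto a component of G2. Since G1 has 1 component(s) and G2 has 2, they cannot be isomorphic.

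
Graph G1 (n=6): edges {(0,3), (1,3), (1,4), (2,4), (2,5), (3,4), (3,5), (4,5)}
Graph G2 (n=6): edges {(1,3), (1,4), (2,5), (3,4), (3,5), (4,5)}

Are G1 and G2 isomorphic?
No, not isomorphic

The graphs are NOT isomorphic.

Counting edges: G1 has 8 edge(s); G2 has 6 edge(s).
Edge count is an isomorphism invariant (a bijection on vertices induces a bijection on edges), so differing edge counts rule out isomorphism.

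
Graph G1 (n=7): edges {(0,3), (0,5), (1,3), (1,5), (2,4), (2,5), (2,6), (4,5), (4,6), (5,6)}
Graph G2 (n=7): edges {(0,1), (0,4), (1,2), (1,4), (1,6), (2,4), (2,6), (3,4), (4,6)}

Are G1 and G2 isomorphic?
No, not isomorphic

The graphs are NOT isomorphic.

Connected components of G1: 1 component(s) with vertex sets [[0, 1, 2, 3, 4, 5, 6]], sizes [7].
Connected components of G2: 2 component(s) with vertex sets [[5], [0, 1, 2, 3, 4, 6]], sizes [1, 6].
The number of connected components (and the multiset of component sizes) is an isomorphism invariant — an isomorphism maps each component of G1 bijectively onto a component of G2. Since G1 has 1 component(s) and G2 has 2, they cannot be isomorphic.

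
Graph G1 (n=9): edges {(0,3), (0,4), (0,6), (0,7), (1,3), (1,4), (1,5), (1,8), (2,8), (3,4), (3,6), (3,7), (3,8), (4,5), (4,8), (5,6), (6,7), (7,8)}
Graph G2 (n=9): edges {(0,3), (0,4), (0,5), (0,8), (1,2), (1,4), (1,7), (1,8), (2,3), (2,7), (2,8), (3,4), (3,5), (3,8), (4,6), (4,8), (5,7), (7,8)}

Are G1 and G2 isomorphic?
Yes, isomorphic

The graphs are isomorphic.
One valid mapping φ: V(G1) → V(G2): 0→2, 1→0, 2→6, 3→8, 4→3, 5→5, 6→7, 7→1, 8→4

Verify φ preserves adjacency — for each edge of G1, its image is an edge of G2:
  (0,3) → (φ(0),φ(3)) = (2,8) ∈ E(G2) ✓
  (0,4) → (φ(0),φ(4)) = (2,3) ∈ E(G2) ✓
  (0,6) → (φ(0),φ(6)) = (2,7) ∈ E(G2) ✓
  (0,7) → (φ(0),φ(7)) = (1,2) ∈ E(G2) ✓
  (1,3) → (φ(1),φ(3)) = (0,8) ∈ E(G2) ✓
  (1,4) → (φ(1),φ(4)) = (0,3) ∈ E(G2) ✓
  (1,5) → (φ(1),φ(5)) = (0,5) ∈ E(G2) ✓
  (1,8) → (φ(1),φ(8)) = (0,4) ∈ E(G2) ✓
  (2,8) → (φ(2),φ(8)) = (4,6) ∈ E(G2) ✓
  (3,4) → (φ(3),φ(4)) = (3,8) ∈ E(G2) ✓
  (3,6) → (φ(3),φ(6)) = (7,8) ∈ E(G2) ✓
  (3,7) → (φ(3),φ(7)) = (1,8) ∈ E(G2) ✓
  (3,8) → (φ(3),φ(8)) = (4,8) ∈ E(G2) ✓
  (4,5) → (φ(4),φ(5)) = (3,5) ∈ E(G2) ✓
  (4,8) → (φ(4),φ(8)) = (3,4) ∈ E(G2) ✓
  (5,6) → (φ(5),φ(6)) = (5,7) ∈ E(G2) ✓
  (6,7) → (φ(6),φ(7)) = (1,7) ∈ E(G2) ✓
  (7,8) → (φ(7),φ(8)) = (1,4) ∈ E(G2) ✓
All 18 edges of G1 map to edges of G2, and |E(G1)| = |E(G2)| = 18, so φ is a bijection on edges as well as vertices. Hence G1 ≅ G2.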